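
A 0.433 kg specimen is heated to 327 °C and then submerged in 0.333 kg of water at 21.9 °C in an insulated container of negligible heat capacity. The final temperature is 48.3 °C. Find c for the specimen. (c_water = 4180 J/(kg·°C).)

c ≈ 305 J/(kg·°C)

Heat gained plus heat lost sum to zero:
0.433×c×(48.3 − 327) + 0.333×4180×(48.3 − 21.9) = 0
-120.68 c = -36747
c = -36747/-120.68 ≈ 304.5 J/(kg·°C)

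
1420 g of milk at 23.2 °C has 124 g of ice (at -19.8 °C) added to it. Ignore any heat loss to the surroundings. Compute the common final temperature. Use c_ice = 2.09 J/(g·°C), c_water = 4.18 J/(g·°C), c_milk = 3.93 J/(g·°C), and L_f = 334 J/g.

T_f ≈ 13.6 °C

Heat gained plus heat lost sum to zero:
warm ice to 0 °C: 124·2.09·(0 − (-19.8)) = 5131.4
  fusion: m_ice L_f = 124·334 = 41416
  warm the meltwater: 518.32 T
  milk: 5580.6(T − 23.2)
6098.9 T = 129470 − 46547 = 82923
T ≈ 13.60 °C. Since T > 0 °C, the all-ice-melts assumption holds.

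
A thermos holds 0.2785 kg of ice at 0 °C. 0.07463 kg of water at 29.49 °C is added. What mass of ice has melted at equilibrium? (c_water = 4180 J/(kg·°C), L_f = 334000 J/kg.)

Water can give up m c ΔT = 0.07463·4180·29.49 = 9199.5 J before reaching 0 °C.
Fully melting the ice requires m_ice L_f = 0.2785·334000 = 93019 J.
Since 9199.5 < 93019 J, not all the ice melts; equilibrium is at 0 °C.
m_melt = 9199.5 / L_f = 0.02754 kg.

m_melted ≈ 0.0275 kg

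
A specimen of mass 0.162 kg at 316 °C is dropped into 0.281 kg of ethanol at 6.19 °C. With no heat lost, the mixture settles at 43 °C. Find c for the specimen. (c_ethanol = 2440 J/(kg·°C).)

c ≈ 571 J/(kg·°C)

Conservation of energy gives ΣQ = 0:
0.162×c×(43 − 316) + 0.281×2440×(43 − 6.19) = 0
-44.23 c = -25238
c = -25238/-44.23 ≈ 570.7 J/(kg·°C)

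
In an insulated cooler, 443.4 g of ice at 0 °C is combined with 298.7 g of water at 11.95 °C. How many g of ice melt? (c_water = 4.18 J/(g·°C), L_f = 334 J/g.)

Heat available from the water dropping to 0 °C: 298.7×4.18×11.95 = 14920 J.
Melting all 443.4 g of ice would need 443.4×334 = 148096 J.
14920 J < 148096 J, so only part of the ice melts and the system sits at 0 °C.
Mass melted = 14920/334 ≈ 44.67 g.

m_melted ≈ 44.7 g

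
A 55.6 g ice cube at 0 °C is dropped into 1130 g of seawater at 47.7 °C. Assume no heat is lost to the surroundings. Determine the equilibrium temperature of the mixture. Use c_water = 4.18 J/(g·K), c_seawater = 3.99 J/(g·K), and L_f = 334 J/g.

T_f ≈ 41.4 °C

Energy conservation, ΣQ = 0:
fusion: m_ice L_f = 55.6·334 = 18570
  warm the meltwater: 232.41 T
  seawater: 4508.7(T − 47.7)
4741.1 T = 215065 − 18570 = 196495
T ≈ 41.44 °C — above 0 °C, consistent with complete melting.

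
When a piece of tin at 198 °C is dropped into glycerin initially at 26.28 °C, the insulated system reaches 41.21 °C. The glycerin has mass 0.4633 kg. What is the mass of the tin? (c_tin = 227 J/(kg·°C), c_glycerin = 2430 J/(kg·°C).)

m ≈ 0.472 kg

Conservation of energy gives ΣQ = 0:
m×227×(41.21 − 198) + 0.4633×2430×(41.21 − 26.28) = 0
-35591 m = -16808
m = -16808/-35591 ≈ 0.4723 kg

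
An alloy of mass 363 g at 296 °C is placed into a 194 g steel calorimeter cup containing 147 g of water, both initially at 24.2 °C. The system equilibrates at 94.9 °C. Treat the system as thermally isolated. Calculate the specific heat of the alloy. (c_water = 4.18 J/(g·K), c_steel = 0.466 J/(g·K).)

c ≈ 0.683 J/(g·K)

Let T be the final temperature. ΣQ_i = 0:
363·c·(94.9 − 296) + 147·4.18·(94.9 − 24.2) + 194·0.466·(94.9 − 24.2) = 0
-72999 c = -49834
c = -49834/-72999 ≈ 0.6827 J/(g·K)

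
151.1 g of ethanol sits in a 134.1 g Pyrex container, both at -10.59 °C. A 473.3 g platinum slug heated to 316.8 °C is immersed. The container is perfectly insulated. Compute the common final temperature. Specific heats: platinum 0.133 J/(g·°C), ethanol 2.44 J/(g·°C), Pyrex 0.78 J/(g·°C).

Net heat exchanged in the isolated system is zero:
473.3×0.133×(T − 316.8) + 151.1×2.44×(T − (-10.59)) + 134.1×0.78×(T − (-10.59)) = 0
62.95(T − 316.8) + 368.68(T − (-10.59)) + 104.6(T − (-10.59)) = 0
536.23 T = 14930
T ≈ 27.84 °C

T_f ≈ 27.8 °C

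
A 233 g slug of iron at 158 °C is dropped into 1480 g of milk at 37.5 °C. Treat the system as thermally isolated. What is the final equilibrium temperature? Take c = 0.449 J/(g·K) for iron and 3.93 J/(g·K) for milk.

T_f ≈ 39.6 °C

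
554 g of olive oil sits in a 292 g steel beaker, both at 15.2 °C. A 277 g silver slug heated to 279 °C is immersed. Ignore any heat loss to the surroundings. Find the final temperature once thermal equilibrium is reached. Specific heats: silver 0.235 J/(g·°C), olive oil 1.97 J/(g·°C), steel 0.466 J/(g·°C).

Taking heat into each body as positive, Σ m c ΔT = 0:
277×0.235×(T − 279) + 554×1.97×(T − 15.2) + 292×0.466×(T − 15.2) = 0
(65.09 + 1091.4 + 136.07) T = 65.09×279 + 1091.4×15.2 + 136.07×15.2
T ≈ 28.49 °C

T_f ≈ 28.5 °C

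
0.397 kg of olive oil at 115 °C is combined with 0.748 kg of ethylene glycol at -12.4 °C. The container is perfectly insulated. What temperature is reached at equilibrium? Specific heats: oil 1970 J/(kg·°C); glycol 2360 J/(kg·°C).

T_f ≈ 26.7 °C

T_f is the heat-capacity-weighted average of the initial temperatures:
T_f = (782.09*115 + 1765.3*(-12.4)) / (782.09 + 1765.3)
    = 68051 / 2547.4 ≈ 26.71 °C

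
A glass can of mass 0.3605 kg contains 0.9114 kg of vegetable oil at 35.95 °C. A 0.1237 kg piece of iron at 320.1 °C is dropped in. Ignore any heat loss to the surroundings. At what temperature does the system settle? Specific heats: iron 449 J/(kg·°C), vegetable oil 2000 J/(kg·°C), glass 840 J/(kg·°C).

T_f ≈ 43.2 °C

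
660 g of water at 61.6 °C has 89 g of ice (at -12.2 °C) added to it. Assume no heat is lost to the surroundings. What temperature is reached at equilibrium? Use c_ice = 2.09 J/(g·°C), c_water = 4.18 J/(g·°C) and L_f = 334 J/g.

T_f ≈ 44.1 °C

Energy balance with sensible and latent terms:
ice -12.2→0 °C: 89·2.09·12.2 = 2269.3
  latent heat to melt: 89·334 = 29726
  warm the meltwater: 372.02 T
  water: 2758.8(T − 61.6)
3130.8 T = 169942 − 31995 = 137947
T ≈ 44.06 °C. Since T > 0 °C, the all-ice-melts assumption holds.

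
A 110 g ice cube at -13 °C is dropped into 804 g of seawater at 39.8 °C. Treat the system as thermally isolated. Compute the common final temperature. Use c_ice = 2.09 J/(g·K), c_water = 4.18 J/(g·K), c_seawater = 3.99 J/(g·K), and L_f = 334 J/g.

Let T be the final temperature. ΣQ_i = 0:
warm ice to 0 °C: 110×2.09×(0 − (-13)) = 2988.7; fusion: m_ice L_f = 110×334 = 36740; warm the meltwater: 459.8 T; seawater: 3208(T − 39.8)
3667.8 T = 127677 − 39729 = 87948
T ≈ 23.98 °C (positive, so assuming full melt was valid).

T_f ≈ 24.0 °C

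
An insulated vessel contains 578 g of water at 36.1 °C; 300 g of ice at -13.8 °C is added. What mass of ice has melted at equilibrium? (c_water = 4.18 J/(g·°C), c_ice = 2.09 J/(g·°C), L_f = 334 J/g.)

m_melted ≈ 235 g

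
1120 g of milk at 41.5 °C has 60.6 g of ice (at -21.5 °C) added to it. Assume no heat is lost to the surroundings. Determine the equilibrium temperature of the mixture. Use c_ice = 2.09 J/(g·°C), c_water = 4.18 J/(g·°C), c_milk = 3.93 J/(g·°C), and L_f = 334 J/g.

Let T be the final temperature. ΣQ_i = 0:
ice -21.5→0 °C: 60.6×2.09×21.5 = 2723.1; latent heat to melt: 60.6×334 = 20240; meltwater 0→T: 60.6×4.18×T = 253.31 T; milk: 4401.6(T − 41.5)
4654.9 T = 182666 − 22963 = 159703
T ≈ 34.31 °C — above 0 °C, consistent with complete melting.

T_f ≈ 34.3 °C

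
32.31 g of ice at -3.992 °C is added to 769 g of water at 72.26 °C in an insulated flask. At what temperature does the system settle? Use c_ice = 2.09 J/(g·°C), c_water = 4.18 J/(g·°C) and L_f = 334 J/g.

Heat gained plus heat lost sum to zero:
ice -3.992→0 °C: 32.31·2.09·3.992 = 269.57
  melt ice: 32.31·334 = 10792
  meltwater 0→T: 32.31·4.18·T = 135.06 T
  water cools: 769·4.18·(T − 72.26) = 3214.4(T − 72.26)
3349.5 T = 232274 − 11061 = 221213
T ≈ 66.04 °C. Since T > 0 °C, the all-ice-melts assumption holds.

T_f ≈ 66.0 °C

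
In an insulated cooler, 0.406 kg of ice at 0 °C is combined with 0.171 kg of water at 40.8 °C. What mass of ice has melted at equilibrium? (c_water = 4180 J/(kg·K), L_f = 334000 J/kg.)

Cooling the water to 0 °C releases 0.171×4180×40.8 = 29163 J.
Fully melting the ice requires m_ice L_f = 0.406×334000 = 135604 J.
That's not enough to melt it all — equilibrium is at 0 °C with ice remaining.
m_melted×334000 = 29163  ⇒  m_melted ≈ 0.08731 kg.

m_melted ≈ 0.0873 kg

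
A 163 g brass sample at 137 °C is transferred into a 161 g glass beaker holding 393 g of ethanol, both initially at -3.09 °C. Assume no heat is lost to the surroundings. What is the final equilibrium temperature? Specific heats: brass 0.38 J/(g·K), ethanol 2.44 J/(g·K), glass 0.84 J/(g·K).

Energy conservation, ΣQ = 0:
163×0.38×(T − 137) + 393×2.44×(T − (-3.09)) + 161×0.84×(T − (-3.09)) = 0
61.94(T − 137) + 958.92(T − (-3.09)) + 135.24(T − (-3.09)) = 0
1156.1 T = 5104.8
T = 5104.8 / 1156.1 = 4.42 °C

T_f ≈ 4.4 °C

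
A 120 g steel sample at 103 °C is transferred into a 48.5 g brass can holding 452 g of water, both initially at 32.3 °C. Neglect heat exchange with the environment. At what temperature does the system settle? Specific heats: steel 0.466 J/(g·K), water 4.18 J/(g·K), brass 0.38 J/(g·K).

Setting the total heat transfer to zero:
120*0.466*(T − 103) + 452*4.18*(T − 32.3) + 48.5*0.38*(T − 32.3) = 0
55.92(T − 103) + 1889.4(T − 32.3) + 18.43(T − 32.3) = 0
1963.7 T = 67381
T = 67381/1963.7 ≈ 34.31 °C

T_f ≈ 34.3 °C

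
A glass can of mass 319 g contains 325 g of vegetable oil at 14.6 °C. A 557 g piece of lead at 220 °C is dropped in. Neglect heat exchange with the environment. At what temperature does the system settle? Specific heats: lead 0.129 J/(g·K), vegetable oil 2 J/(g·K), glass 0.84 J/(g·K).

Taking heat into each body as positive, Σ m c ΔT = 0:
557*0.129*(T − 220) + 325*2*(T − 14.6) + 319*0.84*(T − 14.6) = 0
989.81 T = 29210
T = 29210/989.81 ≈ 29.51 °C

T_f ≈ 29.5 °C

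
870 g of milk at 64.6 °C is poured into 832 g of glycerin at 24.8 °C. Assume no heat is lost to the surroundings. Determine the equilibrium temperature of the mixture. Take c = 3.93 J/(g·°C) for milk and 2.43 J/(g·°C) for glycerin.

With ΣQ=0 the equilibrium temperature is the m·c-weighted mean:
T_f = (3419.1×64.6 + 2021.8×24.8) / (3419.1 + 2021.8)
    = 271014 / 5440.9 ≈ 49.81 °C

T_f ≈ 49.8 °C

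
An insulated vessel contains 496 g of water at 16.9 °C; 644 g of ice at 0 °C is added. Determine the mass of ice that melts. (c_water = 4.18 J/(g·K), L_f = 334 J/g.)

Cooling the water to 0 °C releases 496×4.18×16.9 = 35038 J.
Melting all 644 g of ice would need 644×334 = 215096 J.
35038 J < 215096 J, so only part of the ice melts and the system sits at 0 °C.
Mass melted = 35038/334 ≈ 104.9 g.

m_melted ≈ 105 g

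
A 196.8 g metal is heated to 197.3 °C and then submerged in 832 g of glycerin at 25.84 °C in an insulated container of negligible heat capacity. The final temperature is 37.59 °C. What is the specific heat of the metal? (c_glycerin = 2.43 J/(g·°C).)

m_s c (T_s − T_f) = m_glycerin c_glycerin (T_f − T_0):
196.8·c·(197.3 − 37.59) = 832·2.43·(37.59 − 25.84)
31431 c = 23756  ⇒  c ≈ 0.7558 J/(g·°C)

c ≈ 0.756 J/(g·°C)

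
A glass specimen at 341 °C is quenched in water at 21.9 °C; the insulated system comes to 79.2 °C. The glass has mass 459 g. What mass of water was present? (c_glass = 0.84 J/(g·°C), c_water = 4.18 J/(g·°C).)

m ≈ 421 g

Taking heat into each body as positive, Σ m c ΔT = 0:
459×0.84×(79.2 − 341) + m×4.18×(79.2 − 21.9) = 0
239.51 m = 100940
m = 100940/239.51 ≈ 421.4 g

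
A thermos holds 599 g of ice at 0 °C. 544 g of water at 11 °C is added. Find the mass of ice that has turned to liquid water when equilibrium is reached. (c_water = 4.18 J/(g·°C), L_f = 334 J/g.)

Water can give up m c ΔT = 544·4.18·11 = 25013 J before reaching 0 °C.
Fully melting the ice requires m_ice L_f = 599·334 = 200066 J.
Since 25013 < 200066 J, not all the ice melts; equilibrium is at 0 °C.
m_melt = 25013 / L_f = 74.89 g.

m_melted ≈ 74.9 g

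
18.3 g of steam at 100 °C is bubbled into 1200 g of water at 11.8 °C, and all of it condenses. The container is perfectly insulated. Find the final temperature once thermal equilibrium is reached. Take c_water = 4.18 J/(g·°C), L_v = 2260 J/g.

T_f ≈ 21.2 °C

Net heat exchanged in the isolated system is zero:
steam→water at 100 °C releases m L_v = 18.3×2260 = 41358
  condensate cools 100→T: 18.3×4.18×(T − 100) = 76.49(T − 100)
  water warms: 1200×4.18×(T − 11.8) = 5016(T − 11.8)
5092.5 T = 41358 + 7649.4 + 59189 = 108196
T ≈ 21.25 °C, under the boiling point, so the assumption holds.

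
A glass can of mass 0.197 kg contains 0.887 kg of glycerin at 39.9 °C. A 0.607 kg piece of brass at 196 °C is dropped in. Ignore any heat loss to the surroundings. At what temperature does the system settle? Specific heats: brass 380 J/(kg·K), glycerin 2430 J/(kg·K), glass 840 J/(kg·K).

T_f ≈ 54.0 °C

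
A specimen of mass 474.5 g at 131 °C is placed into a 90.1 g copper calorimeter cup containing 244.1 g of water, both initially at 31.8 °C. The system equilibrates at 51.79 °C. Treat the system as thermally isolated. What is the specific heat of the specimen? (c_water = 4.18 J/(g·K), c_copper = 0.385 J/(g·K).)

Setting the total heat transfer to zero:
474.5×c×(51.79 − 131) + 244.1×4.18×(51.79 − 31.8) + 90.1×0.385×(51.79 − 31.8) = 0
-37585 c = -21090
c = -21090/-37585 ≈ 0.5611 J/(g·K)

c ≈ 0.561 J/(g·K)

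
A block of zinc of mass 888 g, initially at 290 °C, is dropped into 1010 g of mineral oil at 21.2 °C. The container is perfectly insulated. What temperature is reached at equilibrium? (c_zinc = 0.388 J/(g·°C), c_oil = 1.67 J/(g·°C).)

Let T be the final temperature. ΣQ_i = 0:
888·0.388·(T − 290) + 1010·1.67·(T − 21.2) = 0
(344.54 + 1686.7) T = 344.54·290 + 1686.7·21.2
T = 135676/2031.2 ≈ 66.79 °C

T_f ≈ 66.8 °C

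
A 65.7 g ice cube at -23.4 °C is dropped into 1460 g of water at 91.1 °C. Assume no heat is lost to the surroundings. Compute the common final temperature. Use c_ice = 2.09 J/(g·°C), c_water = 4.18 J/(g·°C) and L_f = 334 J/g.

Energy balance with sensible and latent terms:
warm ice to 0 °C: 65.7·2.09·(0 − (-23.4)) = 3213.1
  latent heat to melt: 65.7·334 = 21944
  meltwater 0→T: 65.7·4.18·T = 274.63 T
  water cools: 1460·4.18·(T − 91.1) = 6102.8(T − 91.1)
6377.4 T = 555965 − 25157 = 530808
T ≈ 83.23 °C (positive, so assuming full melt was valid).

T_f ≈ 83.2 °C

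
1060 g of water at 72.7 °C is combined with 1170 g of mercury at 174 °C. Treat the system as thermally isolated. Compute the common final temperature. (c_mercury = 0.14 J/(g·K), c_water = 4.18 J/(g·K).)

Set heat shed by the hot body equal to heat absorbed by the cold body:
1170×0.14×(174 − T) = 1060×4.18×(T − 72.7)
163.8(174 − T) = 4430.8(T − 72.7)
4594.6 T = 350620  ⇒  T ≈ 76.31 °C

T_f ≈ 76.3 °C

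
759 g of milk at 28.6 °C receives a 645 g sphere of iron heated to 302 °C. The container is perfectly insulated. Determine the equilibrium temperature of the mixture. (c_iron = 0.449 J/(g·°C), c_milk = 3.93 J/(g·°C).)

T_f ≈ 52.8 °C

Energy conservation, ΣQ = 0:
645*0.449*(T − 302) + 759*3.93*(T − 28.6) = 0
289.61(T − 302) + 2982.9(T − 28.6) = 0
(289.61 + 2982.9) T = 289.61*302 + 2982.9*28.6
T = 172771 / 3272.5 = 52.8 °C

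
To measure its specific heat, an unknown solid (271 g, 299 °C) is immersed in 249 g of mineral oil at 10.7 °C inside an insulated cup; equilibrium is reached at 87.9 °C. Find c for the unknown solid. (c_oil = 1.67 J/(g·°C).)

c ≈ 0.561 J/(g·°C)

Taking heat into each body as positive, Σ m c ΔT = 0:
271·c·(87.9 − 299) + 249·1.67·(87.9 − 10.7) = 0
-57208 c = -32102
c = -32102/-57208 ≈ 0.5611 J/(g·°C)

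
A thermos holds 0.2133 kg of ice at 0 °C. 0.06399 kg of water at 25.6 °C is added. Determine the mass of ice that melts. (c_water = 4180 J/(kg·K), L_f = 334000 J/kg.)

m_melted ≈ 0.0205 kg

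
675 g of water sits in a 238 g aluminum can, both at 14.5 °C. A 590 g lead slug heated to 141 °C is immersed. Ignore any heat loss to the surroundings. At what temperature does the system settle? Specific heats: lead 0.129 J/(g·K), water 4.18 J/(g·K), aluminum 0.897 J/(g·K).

T_f ≈ 17.6 °C

Net heat exchanged in the isolated system is zero:
590*0.129*(T − 141) + 675*4.18*(T − 14.5) + 238*0.897*(T − 14.5) = 0
76.11(T − 141) + 2821.5(T − 14.5) + 213.49(T − 14.5) = 0
3111.1 T = 54739
T ≈ 17.59 °C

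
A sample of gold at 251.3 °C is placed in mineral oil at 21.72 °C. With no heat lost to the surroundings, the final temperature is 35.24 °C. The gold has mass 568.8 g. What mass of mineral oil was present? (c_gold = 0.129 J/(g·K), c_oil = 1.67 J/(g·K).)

Taking heat into each body as positive, Σ m c ΔT = 0:
568.8×0.129×(35.24 − 251.3) + m×1.67×(35.24 − 21.72) = 0
22.58 m = 15853
m = 15853/22.58 ≈ 702.2 g

m ≈ 702 g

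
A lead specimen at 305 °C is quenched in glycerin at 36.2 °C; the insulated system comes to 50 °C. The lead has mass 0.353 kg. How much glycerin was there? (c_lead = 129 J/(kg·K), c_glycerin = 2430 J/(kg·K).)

m ≈ 0.346 kg

Heat gained plus heat lost sum to zero:
0.353×129×(50 − 305) + m×2430×(50 − 36.2) = 0
33534 m = 11612
m = 11612/33534 ≈ 0.3463 kg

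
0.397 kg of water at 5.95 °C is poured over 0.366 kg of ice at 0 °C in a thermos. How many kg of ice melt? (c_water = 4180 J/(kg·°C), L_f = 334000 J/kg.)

m_melted ≈ 0.0296 kg

Cooling the water to 0 °C releases 0.397×4180×5.95 = 9873.8 J.
Fully melting the ice requires m_ice L_f = 0.366×334000 = 122244 J.
That's not enough to melt it all — equilibrium is at 0 °C with ice remaining.
m_melted×334000 = 9873.8  ⇒  m_melted ≈ 0.02956 kg.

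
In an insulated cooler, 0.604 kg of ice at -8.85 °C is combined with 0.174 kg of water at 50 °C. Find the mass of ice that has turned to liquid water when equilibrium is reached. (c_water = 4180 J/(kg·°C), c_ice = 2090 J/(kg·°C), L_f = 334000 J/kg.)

m_melted ≈ 0.0754 kg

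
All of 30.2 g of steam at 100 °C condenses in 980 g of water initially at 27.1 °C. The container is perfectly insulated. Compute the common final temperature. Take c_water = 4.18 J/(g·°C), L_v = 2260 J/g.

T_f ≈ 45.4 °C

Energy conservation, ΣQ = 0:
latent heat released on condensation: 30.2·2260 = 68252
  condensed water 100 °C→T: 126.24(T − 100)
  original water: 4096.4(T − 27.1)
4222.6 T = 68252 + 12624 + 111012 = 191888
T ≈ 45.44 °C — below 100 °C, confirming all the steam condensed.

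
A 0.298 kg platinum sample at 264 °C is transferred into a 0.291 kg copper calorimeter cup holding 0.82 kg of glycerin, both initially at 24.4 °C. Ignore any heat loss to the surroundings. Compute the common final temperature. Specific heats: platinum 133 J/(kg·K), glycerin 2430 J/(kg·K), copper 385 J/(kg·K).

T_f ≈ 28.8 °C

Net heat exchanged in the isolated system is zero:
0.298×133×(T − 264) + 0.82×2430×(T − 24.4) + 0.291×385×(T − 24.4) = 0
39.63(T − 264) + 1992.6(T − 24.4) + 112.03(T − 24.4) = 0
2144.3 T = 61816
T = 61816 / 2144.3 = 28.8 °C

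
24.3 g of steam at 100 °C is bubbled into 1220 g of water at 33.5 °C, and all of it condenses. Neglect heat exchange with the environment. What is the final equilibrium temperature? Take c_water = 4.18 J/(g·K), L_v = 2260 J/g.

Energy balance with sensible and latent terms:
latent heat released on condensation: 24.3·2260 = 54918; condensed water 100 °C→T: 101.57(T − 100); original water: 5099.6(T − 33.5)
5201.2 T = 54918 + 10157 + 170837 = 235912
T ≈ 45.36 °C, under the boiling point, so the assumption holds.

T_f ≈ 45.4 °C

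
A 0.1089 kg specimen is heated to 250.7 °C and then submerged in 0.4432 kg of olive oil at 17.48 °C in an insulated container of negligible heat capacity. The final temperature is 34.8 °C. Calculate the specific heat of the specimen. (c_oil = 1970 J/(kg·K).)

c ≈ 643 J/(kg·K)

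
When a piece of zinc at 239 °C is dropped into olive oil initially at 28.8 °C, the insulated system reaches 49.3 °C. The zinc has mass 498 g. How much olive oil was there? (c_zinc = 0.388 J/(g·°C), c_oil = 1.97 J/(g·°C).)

m ≈ 908 g

Heat lost by the zinc = heat gained by the oil:
498·0.388·(239 − 49.3) = m·1.97·(49.3 − 28.8)
40.38 m = 36655  ⇒  m ≈ 907.6 g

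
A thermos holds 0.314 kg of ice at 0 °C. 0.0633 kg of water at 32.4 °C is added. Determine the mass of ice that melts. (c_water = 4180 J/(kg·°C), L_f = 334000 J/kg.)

Heat available from the water dropping to 0 °C: 0.0633·4180·32.4 = 8572.8 J.
To melt every bit of ice: 0.314·334000 = 104876 J.
That's not enough to melt it all — equilibrium is at 0 °C with ice remaining.
Mass melted = 8572.8/334000 ≈ 0.02567 kg.

m_melted ≈ 0.0257 kg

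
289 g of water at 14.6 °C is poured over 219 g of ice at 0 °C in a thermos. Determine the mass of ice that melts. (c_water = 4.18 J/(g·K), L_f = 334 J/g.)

m_melted ≈ 52.8 g

Heat available from the water dropping to 0 °C: 289×4.18×14.6 = 17637 J.
To melt every bit of ice: 219×334 = 73146 J.
Since 17637 < 73146 J, not all the ice melts; equilibrium is at 0 °C.
m_melted×334 = 17637  ⇒  m_melted ≈ 52.81 g.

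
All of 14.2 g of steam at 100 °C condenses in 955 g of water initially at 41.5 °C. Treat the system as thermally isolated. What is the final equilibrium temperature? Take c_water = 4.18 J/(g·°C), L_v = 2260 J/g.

Sum of m c ΔT and latent-heat terms is zero:
steam→water at 100 °C releases m L_v = 14.2×2260 = 32092
  condensate cools 100→T: 14.2×4.18×(T − 100) = 59.36(T − 100)
  water warms: 955×4.18×(T − 41.5) = 3991.9(T − 41.5)
4051.3 T = 32092 + 5935.6 + 165664 = 203691
T ≈ 50.28 °C (< 100 °C, so full condensation is consistent).

T_f ≈ 50.3 °C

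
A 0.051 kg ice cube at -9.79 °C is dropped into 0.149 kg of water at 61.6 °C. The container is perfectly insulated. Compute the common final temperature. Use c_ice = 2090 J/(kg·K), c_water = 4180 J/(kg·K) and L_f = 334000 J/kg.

Conservation of energy gives ΣQ = 0:
warm ice to 0 °C: 0.051×2090×(0 − (-9.79)) = 1043.5; latent heat to melt: 0.051×334000 = 17034; warm the meltwater: 213.18 T; water cools: 0.149×4180×(T − 61.6) = 622.82(T − 61.6)
836 T = 38366 − 18078 = 20288
T ≈ 24.27 °C. Since T > 0 °C, the all-ice-melts assumption holds.

T_f ≈ 24.3 °C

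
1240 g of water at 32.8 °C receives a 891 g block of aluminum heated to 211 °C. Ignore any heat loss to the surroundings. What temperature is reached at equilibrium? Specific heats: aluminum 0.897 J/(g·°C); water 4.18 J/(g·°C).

T_f ≈ 56.6 °C

Heat gained plus heat lost sum to zero:
891*0.897*(T − 211) + 1240*4.18*(T − 32.8) = 0
799.23(T − 211) + 5183.2(T − 32.8) = 0
5982.4 T = 338646
T = 338646/5982.4 ≈ 56.61 °C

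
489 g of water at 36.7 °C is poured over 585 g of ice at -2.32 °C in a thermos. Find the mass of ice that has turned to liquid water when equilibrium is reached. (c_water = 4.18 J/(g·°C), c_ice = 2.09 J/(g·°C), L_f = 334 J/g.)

Cooling the water to 0 °C releases 489×4.18×36.7 = 75016 J.
Warming the ice to 0 °C takes 585×2.09×2.32 = 2836.5 J, leaving 72179 J for melting.
To melt every bit of ice: 585×334 = 195390 J.
72179 J < 195390 J, so only part of the ice melts and the system sits at 0 °C.
m_melt = 72179 / L_f = 216.1 g.

m_melted ≈ 216 g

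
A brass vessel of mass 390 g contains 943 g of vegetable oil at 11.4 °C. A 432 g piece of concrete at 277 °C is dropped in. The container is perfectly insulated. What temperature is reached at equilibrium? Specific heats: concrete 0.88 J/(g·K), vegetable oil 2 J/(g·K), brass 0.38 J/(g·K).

Energy conservation, ΣQ = 0:
432*0.88*(T − 277) + 943*2*(T − 11.4) + 390*0.38*(T − 11.4) = 0
380.16(T − 277) + 1886(T − 11.4) + 148.2(T − 11.4) = 0
(380.16 + 1886 + 148.2) T = 380.16*277 + 1886*11.4 + 148.2*11.4
T ≈ 53.22 °C

T_f ≈ 53.2 °C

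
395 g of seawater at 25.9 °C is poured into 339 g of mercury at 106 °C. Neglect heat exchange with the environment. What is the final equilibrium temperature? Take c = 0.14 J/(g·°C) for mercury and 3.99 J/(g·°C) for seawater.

T_f ≈ 28.2 °C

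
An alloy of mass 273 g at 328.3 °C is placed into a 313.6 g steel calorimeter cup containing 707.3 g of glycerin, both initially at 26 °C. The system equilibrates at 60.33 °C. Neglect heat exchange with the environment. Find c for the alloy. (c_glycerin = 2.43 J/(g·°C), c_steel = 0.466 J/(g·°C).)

c ≈ 0.875 J/(g·°C)

Heat gained plus heat lost sum to zero:
273·c·(60.33 − 328.3) + 707.3·2.43·(60.33 − 26) + 313.6·0.466·(60.33 − 26) = 0
-73156 c = -64021
c = -64021/-73156 ≈ 0.8751 J/(g·°C)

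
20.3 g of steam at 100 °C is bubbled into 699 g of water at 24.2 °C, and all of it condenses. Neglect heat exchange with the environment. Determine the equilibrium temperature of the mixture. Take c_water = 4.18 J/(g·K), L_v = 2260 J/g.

T_f ≈ 41.6 °C

Energy conservation, ΣQ = 0:
latent heat released on condensation: 20.3·2260 = 45878
  condensate cools 100→T: 20.3·4.18·(T − 100) = 84.85(T − 100)
  original water: 2921.8(T − 24.2)
3006.7 T = 45878 + 8485.4 + 70708 = 125071
T ≈ 41.60 °C (< 100 °C, so full condensation is consistent).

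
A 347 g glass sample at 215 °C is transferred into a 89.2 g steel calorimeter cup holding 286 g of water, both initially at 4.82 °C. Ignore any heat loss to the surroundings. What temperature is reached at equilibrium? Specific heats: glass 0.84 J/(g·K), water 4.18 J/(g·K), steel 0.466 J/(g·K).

T_f ≈ 44.9 °C

Taking heat into each body as positive, Σ m c ΔT = 0:
347·0.84·(T − 215) + 286·4.18·(T − 4.82) + 89.2·0.466·(T − 4.82) = 0
291.48(T − 215) + 1195.5(T − 4.82) + 41.57(T − 4.82) = 0
(291.48 + 1195.5 + 41.57) T = 291.48·215 + 1195.5·4.82 + 41.57·4.82
T = 68631 / 1528.5 = 44.9 °C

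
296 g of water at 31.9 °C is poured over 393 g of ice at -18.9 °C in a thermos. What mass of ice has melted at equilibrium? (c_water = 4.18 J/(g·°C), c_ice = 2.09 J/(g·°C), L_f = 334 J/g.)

m_melted ≈ 71.7 g

Heat available from the water dropping to 0 °C: 296×4.18×31.9 = 39469 J.
Warming the ice to 0 °C takes 393×2.09×18.9 = 15524 J, leaving 23945 J for melting.
Fully melting the ice requires m_ice L_f = 393×334 = 131262 J.
That's not enough to melt it all — equilibrium is at 0 °C with ice remaining.
Mass melted = 23945/334 ≈ 71.69 g.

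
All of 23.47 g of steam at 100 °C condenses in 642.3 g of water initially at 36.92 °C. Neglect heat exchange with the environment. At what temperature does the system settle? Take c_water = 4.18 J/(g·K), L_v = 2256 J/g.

Sum of m c ΔT and latent-heat terms is zero:
steam→water at 100 °C releases m L_v = 23.47×2256 = 52948
  condensed water 100 °C→T: 98.1(T − 100)
  original water: 2684.8(T − 36.92)
2782.9 T = 52948 + 9810.5 + 99123 = 161882
T ≈ 58.17 °C, under the boiling point, so the assumption holds.

T_f ≈ 58.2 °C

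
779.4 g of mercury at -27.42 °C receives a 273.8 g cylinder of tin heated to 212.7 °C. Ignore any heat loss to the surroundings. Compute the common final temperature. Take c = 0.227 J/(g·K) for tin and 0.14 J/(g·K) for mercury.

T_f ≈ 59.7 °C

Heat lost by the tin equals heat gained by the mercury:
273.8·0.227·(212.7 − T) = 779.4·0.14·(T − (-27.42))
62.15(212.7 − T) = 109.12(T − (-27.42))
171.27 T = 10228  ⇒  T ≈ 59.72 °C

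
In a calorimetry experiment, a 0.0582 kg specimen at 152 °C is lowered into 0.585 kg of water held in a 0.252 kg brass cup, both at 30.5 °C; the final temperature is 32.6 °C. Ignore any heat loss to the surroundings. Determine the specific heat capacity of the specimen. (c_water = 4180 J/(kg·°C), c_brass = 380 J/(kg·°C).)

Energy conservation, ΣQ = 0:
0.0582·c·(32.6 − 152) + 0.585·4180·(32.6 − 30.5) + 0.252·380·(32.6 − 30.5) = 0
-6.949 c = -5336.2
c = -5336.2/-6.949 ≈ 767.9 J/(kg·°C)

c ≈ 768 J/(kg·°C)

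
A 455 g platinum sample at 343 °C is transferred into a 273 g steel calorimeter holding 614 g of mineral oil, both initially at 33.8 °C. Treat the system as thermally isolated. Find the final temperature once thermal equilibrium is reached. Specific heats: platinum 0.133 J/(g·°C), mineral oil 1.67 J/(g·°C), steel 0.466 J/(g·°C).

Taking heat into each body as positive, Σ m c ΔT = 0:
455×0.133×(T − 343) + 614×1.67×(T − 33.8) + 273×0.466×(T − 33.8) = 0
60.52(T − 343) + 1025.4(T − 33.8) + 127.22(T − 33.8) = 0
1213.1 T = 59714
T ≈ 49.22 °C

T_f ≈ 49.2 °C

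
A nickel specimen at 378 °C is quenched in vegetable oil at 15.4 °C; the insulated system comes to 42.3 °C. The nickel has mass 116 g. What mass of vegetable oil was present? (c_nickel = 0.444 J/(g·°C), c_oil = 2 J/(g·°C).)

m ≈ 321 g

|Q_nickel| = |Q_oil|:
116·0.444·(378 − 42.3) = m·2·(42.3 − 15.4)
53.8 m = 17290  ⇒  m ≈ 321.4 g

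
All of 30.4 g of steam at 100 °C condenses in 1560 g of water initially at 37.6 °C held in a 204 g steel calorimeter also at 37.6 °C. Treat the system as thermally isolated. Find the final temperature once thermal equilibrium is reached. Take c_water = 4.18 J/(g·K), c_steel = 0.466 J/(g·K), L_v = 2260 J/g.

T_f ≈ 49.0 °C

Sum of m c ΔT and latent-heat terms is zero:
latent heat released on condensation: 30.4·2260 = 68704
  condensate cools 100→T: 30.4·4.18·(T − 100) = 127.07(T − 100)
  original water: 6520.8(T − 37.6)
  cup: 95.06(T − 37.6)
6742.9 T = 68704 + 12707 + 248756 = 330168
T ≈ 48.96 °C — below 100 °C, confirming all the steam condensed.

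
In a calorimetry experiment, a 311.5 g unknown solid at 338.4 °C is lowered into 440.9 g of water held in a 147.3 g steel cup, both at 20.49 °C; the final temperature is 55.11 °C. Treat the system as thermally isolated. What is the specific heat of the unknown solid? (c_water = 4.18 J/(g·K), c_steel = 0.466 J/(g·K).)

Conservation of energy gives ΣQ = 0:
311.5×c×(55.11 − 338.4) + 440.9×4.18×(55.11 − 20.49) + 147.3×0.466×(55.11 − 20.49) = 0
-88245 c = -66180
c = -66180/-88245 ≈ 0.75 J/(g·K)

c ≈ 0.75 J/(g·K)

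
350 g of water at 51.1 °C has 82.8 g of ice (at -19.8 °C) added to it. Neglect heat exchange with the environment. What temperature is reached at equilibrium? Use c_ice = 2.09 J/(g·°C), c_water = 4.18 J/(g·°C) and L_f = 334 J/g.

Setting the total heat transfer to zero:
ice -19.8→0 °C: 82.8·2.09·19.8 = 3426.4
  fusion: m_ice L_f = 82.8·334 = 27655
  meltwater 0→T: 82.8·4.18·T = 346.1 T
  water cools: 350·4.18·(T − 51.1) = 1463(T − 51.1)
1809.1 T = 74759 − 31082 = 43678
T ≈ 24.14 °C (positive, so assuming full melt was valid).

T_f ≈ 24.1 °C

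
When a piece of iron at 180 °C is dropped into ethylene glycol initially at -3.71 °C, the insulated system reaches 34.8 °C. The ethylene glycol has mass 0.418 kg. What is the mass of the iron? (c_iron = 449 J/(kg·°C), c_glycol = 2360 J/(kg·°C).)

m ≈ 0.583 kg

Net heat exchanged in the isolated system is zero:
m×449×(34.8 − 180) + 0.418×2360×(34.8 − (-3.71)) = 0
-65195 m = -37989
m = -37989/-65195 ≈ 0.5827 kg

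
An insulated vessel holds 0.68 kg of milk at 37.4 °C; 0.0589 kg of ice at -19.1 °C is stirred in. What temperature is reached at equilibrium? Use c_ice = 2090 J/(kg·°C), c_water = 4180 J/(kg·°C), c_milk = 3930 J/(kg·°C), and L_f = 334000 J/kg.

T_f ≈ 26.7 °C

Energy balance with sensible and latent terms:
ice -19.1→0 °C: 0.0589×2090×19.1 = 2351.2
  latent heat to melt: 0.0589×334000 = 19673
  meltwater 0→T: 0.0589×4180×T = 246.2 T
  milk cools: 0.68×3930×(T − 37.4) = 2672.4(T − 37.4)
2918.6 T = 99948 − 22024 = 77924
T ≈ 26.70 °C. Since T > 0 °C, the all-ice-melts assumption holds.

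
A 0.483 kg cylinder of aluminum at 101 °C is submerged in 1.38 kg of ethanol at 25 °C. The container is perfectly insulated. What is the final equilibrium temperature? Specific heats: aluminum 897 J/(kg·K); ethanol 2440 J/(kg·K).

T_f ≈ 33.7 °C

Heat gained plus heat lost sum to zero:
0.483*897*(T − 101) + 1.38*2440*(T − 25) = 0
(433.25 + 3367.2) T = 433.25*101 + 3367.2*25
T = 127938 / 3800.5 = 33.7 °C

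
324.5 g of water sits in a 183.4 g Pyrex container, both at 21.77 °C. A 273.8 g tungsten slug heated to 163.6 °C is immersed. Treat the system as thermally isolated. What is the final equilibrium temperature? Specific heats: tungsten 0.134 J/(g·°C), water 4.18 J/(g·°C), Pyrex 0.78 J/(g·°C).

T_f ≈ 25.2 °C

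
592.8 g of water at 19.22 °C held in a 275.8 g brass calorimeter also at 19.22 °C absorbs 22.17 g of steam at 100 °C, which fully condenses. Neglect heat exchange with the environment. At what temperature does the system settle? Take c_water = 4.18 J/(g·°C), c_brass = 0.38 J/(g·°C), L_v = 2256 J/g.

T_f ≈ 40.7 °C

Net heat exchanged in the isolated system is zero:
latent heat released on condensation: 22.17·2256 = 50016
  condensed water 100 °C→T: 92.67(T − 100)
  water warms: 592.8·4.18·(T − 19.22) = 2477.9(T − 19.22)
  brass cup: 275.8·0.38·(T − 19.22) = 104.8(T − 19.22)
2675.4 T = 50016 + 9267.1 + 49640 = 108922
T ≈ 40.71 °C, under the boiling point, so the assumption holds.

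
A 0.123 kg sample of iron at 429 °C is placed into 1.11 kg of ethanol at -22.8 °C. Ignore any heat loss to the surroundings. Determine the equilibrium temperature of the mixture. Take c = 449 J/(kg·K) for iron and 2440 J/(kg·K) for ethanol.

Net heat exchanged in the isolated system is zero:
0.123·449·(T − 429) + 1.11·2440·(T − (-22.8)) = 0
(55.23 + 2708.4) T = 55.23·429 + 2708.4·(-22.8)
T = -38059 / 2763.6 = -13.8 °C

T_f ≈ -13.8 °C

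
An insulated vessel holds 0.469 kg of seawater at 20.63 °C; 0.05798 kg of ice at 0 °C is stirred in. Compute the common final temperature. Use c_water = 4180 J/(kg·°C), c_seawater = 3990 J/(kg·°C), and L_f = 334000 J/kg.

T_f ≈ 9.1 °C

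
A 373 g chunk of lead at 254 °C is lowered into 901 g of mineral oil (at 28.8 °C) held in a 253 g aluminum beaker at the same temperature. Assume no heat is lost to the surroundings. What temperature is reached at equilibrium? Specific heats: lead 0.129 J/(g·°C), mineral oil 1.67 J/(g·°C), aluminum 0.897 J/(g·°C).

T_f = Σ m_i c_i T_i / Σ m_i c_i:
T_f = (48.12*254 + 1504.7*28.8 + 226.94*28.8) / (48.12 + 1504.7 + 226.94)
    = 62092 / 1779.7 ≈ 34.89 °C

T_f ≈ 34.9 °C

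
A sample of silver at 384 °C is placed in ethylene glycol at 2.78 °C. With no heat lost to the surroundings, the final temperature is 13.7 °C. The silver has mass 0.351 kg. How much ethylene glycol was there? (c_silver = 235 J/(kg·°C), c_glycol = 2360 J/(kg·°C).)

Let T be the final temperature. ΣQ_i = 0:
0.351×235×(13.7 − 384) + m×2360×(13.7 − 2.78) = 0
25771 m = 30544
m = 30544/25771 ≈ 1.185 kg

m ≈ 1.19 kg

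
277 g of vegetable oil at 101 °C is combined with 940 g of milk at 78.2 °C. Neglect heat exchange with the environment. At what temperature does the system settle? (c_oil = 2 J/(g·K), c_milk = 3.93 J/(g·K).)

Set heat shed by the hot body equal to heat absorbed by the cold body:
277·2·(101 − T) = 940·3.93·(T − 78.2)
554(101 − T) = 3694.2(T − 78.2)
4248.2 T = 344840  ⇒  T ≈ 81.17 °C

T_f ≈ 81.2 °C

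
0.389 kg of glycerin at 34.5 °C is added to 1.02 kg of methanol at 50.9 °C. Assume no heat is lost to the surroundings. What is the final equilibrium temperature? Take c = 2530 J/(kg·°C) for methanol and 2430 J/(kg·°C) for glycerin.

T_f = Σ m_i c_i T_i / Σ m_i c_i:
T_f = (2580.6*50.9 + 945.27*34.5) / (2580.6 + 945.27)
    = 163964 / 3525.9 ≈ 46.50 °C

T_f ≈ 46.5 °C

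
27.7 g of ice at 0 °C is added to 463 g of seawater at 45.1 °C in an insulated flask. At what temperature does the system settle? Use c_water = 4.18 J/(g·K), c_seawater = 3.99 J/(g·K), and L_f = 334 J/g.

T_f ≈ 37.7 °C

Heat gained plus heat lost sum to zero:
fusion: m_ice L_f = 27.7·334 = 9251.8
  warm the meltwater: 115.79 T
  seawater cools: 463·3.99·(T − 45.1) = 1847.4(T − 45.1)
1963.2 T = 83316 − 9251.8 = 74065
T ≈ 37.73 °C. Since T > 0 °C, the all-ice-melts assumption holds.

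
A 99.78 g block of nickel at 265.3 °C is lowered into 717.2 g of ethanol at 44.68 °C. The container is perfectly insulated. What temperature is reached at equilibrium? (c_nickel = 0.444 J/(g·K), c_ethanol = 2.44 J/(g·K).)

T_f ≈ 50.1 °C

|Q_nickel| = |Q_ethanol|:
99.78×0.444×(265.3 − T) = 717.2×2.44×(T − 44.68)
44.3(265.3 − T) = 1750(T − 44.68)
1794.3 T = 89942  ⇒  T ≈ 50.13 °C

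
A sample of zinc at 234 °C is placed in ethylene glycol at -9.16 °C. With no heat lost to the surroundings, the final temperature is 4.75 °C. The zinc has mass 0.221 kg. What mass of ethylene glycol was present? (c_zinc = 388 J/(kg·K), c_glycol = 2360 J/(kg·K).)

Taking heat into each body as positive, Σ m c ΔT = 0:
0.221×388×(4.75 − 234) + m×2360×(4.75 − (-9.16)) = 0
32828 m = 19658
m = 19658/32828 ≈ 0.5988 kg

m ≈ 0.599 kg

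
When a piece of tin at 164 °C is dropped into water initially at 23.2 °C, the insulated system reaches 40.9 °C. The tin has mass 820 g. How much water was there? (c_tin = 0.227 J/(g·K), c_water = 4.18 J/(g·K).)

m ≈ 310 g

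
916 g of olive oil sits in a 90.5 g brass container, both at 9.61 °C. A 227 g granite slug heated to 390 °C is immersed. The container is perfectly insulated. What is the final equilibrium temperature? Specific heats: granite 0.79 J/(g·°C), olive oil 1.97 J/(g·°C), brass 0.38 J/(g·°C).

T_f ≈ 43.4 °C

Heat gained plus heat lost sum to zero:
227×0.79×(T − 390) + 916×1.97×(T − 9.61) + 90.5×0.38×(T − 9.61) = 0
(179.33 + 1804.5 + 34.39) T = 179.33×390 + 1804.5×9.61 + 34.39×9.61
T ≈ 43.41 °C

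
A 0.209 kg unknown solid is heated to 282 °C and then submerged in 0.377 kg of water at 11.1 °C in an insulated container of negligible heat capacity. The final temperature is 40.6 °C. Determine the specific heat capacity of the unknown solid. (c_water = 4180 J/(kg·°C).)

c ≈ 921 J/(kg·°C)

Taking heat into each body as positive, Σ m c ΔT = 0:
0.209·c·(40.6 − 282) + 0.377·4180·(40.6 − 11.1) = 0
-50.45 c = -46488
c = -46488/-50.45 ≈ 921.4 J/(kg·°C)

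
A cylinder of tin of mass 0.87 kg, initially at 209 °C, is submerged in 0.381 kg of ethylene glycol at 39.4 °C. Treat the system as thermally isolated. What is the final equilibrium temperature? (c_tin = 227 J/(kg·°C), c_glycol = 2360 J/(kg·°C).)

T_f ≈ 69.9 °C

Set heat shed by the hot body equal to heat absorbed by the cold body:
0.87×227×(209 − T) = 0.381×2360×(T − 39.4)
197.49(209 − T) = 899.16(T − 39.4)
1096.7 T = 76702  ⇒  T ≈ 69.94 °C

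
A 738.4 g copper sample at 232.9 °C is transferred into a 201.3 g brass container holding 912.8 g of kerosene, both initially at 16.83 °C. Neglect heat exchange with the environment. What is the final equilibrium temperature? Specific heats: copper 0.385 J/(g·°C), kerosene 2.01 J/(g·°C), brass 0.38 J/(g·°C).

T_f ≈ 44.8 °C

T_f is the heat-capacity-weighted average of the initial temperatures:
T_f = (284.28*232.9 + 1834.7*16.83 + 76.49*16.83) / (284.28 + 1834.7 + 76.49)
    = 98376 / 2195.5 ≈ 44.81 °C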